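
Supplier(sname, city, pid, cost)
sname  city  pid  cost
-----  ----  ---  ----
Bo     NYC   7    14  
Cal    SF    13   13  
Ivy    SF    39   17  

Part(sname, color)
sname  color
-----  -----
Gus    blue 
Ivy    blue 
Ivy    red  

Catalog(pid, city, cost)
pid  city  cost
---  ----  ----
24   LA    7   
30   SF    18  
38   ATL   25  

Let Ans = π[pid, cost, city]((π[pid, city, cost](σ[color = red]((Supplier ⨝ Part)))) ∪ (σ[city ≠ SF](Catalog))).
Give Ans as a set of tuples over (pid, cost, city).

{(24, 7, LA), (38, 25, ATL), (39, 17, SF)}

Natural join on sname: {(Ivy, SF, 39, 17, blue), (Ivy, SF, 39, 17, red)}
Apply σ_{color = red}; surviving tuples: {(Ivy, SF, 39, 17, red)}
Projecting to pid, city, cost: {(39, SF, 17)}
Apply σ_{city ≠ SF}; surviving tuples: {(24, LA, 7), (38, ATL, 25)}
Union: {(39, SF, 17)} with {(24, LA, 7), (38, ATL, 25)} → {(24, LA, 7), (38, ATL, 25), (39, SF, 17)}
Projecting to pid, cost, city: {(24, 7, LA), (38, 25, ATL), (39, 17, SF)}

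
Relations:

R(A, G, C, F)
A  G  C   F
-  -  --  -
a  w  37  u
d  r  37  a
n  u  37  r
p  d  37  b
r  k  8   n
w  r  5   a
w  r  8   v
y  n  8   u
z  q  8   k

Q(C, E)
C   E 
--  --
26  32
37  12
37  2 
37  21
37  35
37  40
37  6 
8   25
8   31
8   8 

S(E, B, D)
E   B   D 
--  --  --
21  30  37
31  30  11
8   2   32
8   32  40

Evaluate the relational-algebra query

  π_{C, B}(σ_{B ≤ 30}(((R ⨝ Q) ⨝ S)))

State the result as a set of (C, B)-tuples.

Joining R and Q on C yields {(a, w, 37, u, 12), (a, w, 37, u, 2), (a, w, 37, u, 21), (a, w, 37, u, 35), (a, w, 37, u, 40), (a, w, 37, u, 6), (d, r, 37, a, 12), (d, r, 37, a, 2), (d, r, 37, a, 21), (d, r, 37, a, 35), (d, r, 37, a, 40), (d, r, 37, a, 6), (n, u, 37, r, 12), (n, u, 37, r, 2), (n, u, 37, r, 21), (n, u, 37, r, 35), (n, u, 37, r, 40), (n, u, 37, r, 6), (p, d, 37, b, 12), (p, d, 37, b, 2), (p, d, 37, b, 21), (p, d, 37, b, 35), (p, d, 37, b, 40), (p, d, 37, b, 6), (r, k, 8, n, 25), (r, k, 8, n, 31), (r, k, 8, n, 8), (w, r, 8, v, 25), (w, r, 8, v, 31), (w, r, 8, v, 8), (y, n, 8, u, 25), (y, n, 8, u, 31), (y, n, 8, u, 8), (z, q, 8, k, 25), (z, q, 8, k, 31), (z, q, 8, k, 8)}.
Joining (R ⨝ Q) and S on E yields {(a, w, 37, u, 21, 30, 37), (d, r, 37, a, 21, 30, 37), (n, u, 37, r, 21, 30, 37), (p, d, 37, b, 21, 30, 37), (r, k, 8, n, 31, 30, 11), (r, k, 8, n, 8, 2, 32), (r, k, 8, n, 8, 32, 40), (w, r, 8, v, 31, 30, 11), (w, r, 8, v, 8, 2, 32), (w, r, 8, v, 8, 32, 40), (y, n, 8, u, 31, 30, 11), (y, n, 8, u, 8, 2, 32), (y, n, 8, u, 8, 32, 40), (z, q, 8, k, 31, 30, 11), (z, q, 8, k, 8, 2, 32), (z, q, 8, k, 8, 32, 40)}.
Apply σ_{B ≤ 30}; surviving tuples: {(a, w, 37, u, 21, 30, 37), (d, r, 37, a, 21, 30, 37), (n, u, 37, r, 21, 30, 37), (p, d, 37, b, 21, 30, 37), (r, k, 8, n, 31, 30, 11), (r, k, 8, n, 8, 2, 32), (w, r, 8, v, 31, 30, 11), (w, r, 8, v, 8, 2, 32), (y, n, 8, u, 31, 30, 11), (y, n, 8, u, 8, 2, 32), (z, q, 8, k, 31, 30, 11), (z, q, 8, k, 8, 2, 32)}
Keep only column(s) C, B (9 duplicate(s) eliminated): {(37, 30), (8, 2), (8, 30)}

{(37, 30), (8, 2), (8, 30)}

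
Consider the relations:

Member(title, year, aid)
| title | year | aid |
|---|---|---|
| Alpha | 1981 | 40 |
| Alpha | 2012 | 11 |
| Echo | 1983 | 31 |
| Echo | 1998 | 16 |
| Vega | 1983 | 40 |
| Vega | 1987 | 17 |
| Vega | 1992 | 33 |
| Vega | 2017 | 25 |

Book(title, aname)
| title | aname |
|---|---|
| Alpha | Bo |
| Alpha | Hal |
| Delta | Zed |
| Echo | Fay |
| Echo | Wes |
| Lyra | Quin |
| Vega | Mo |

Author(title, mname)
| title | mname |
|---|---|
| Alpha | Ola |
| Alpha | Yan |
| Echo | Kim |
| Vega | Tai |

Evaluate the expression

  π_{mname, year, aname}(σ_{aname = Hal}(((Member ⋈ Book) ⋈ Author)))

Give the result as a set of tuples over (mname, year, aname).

Natural join on title: {(Alpha, 1981, 40, Bo), (Alpha, 1981, 40, Hal), (Alpha, 2012, 11, Bo), (Alpha, 2012, 11, Hal), (Echo, 1983, 31, Fay), (Echo, 1983, 31, Wes), (Echo, 1998, 16, Fay), (Echo, 1998, 16, Wes), (Vega, 1983, 40, Mo), (Vega, 1987, 17, Mo), (Vega, 1992, 33, Mo), (Vega, 2017, 25, Mo)}
Natural join on title: {(Alpha, 1981, 40, Bo, Ola), (Alpha, 1981, 40, Bo, Yan), (Alpha, 1981, 40, Hal, Ola), (Alpha, 1981, 40, Hal, Yan), (Alpha, 2012, 11, Bo, Ola), (Alpha, 2012, 11, Bo, Yan), (Alpha, 2012, 11, Hal, Ola), (Alpha, 2012, 11, Hal, Yan), (Echo, 1983, 31, Fay, Kim), (Echo, 1983, 31, Wes, Kim), (Echo, 1998, 16, Fay, Kim), (Echo, 1998, 16, Wes, Kim), (Vega, 1983, 40, Mo, Tai), (Vega, 1987, 17, Mo, Tai), (Vega, 1992, 33, Mo, Tai), (Vega, 2017, 25, Mo, Tai)}
Selection aname = Hal: {(Alpha, 1981, 40, Hal, Ola), (Alpha, 1981, 40, Hal, Yan), (Alpha, 2012, 11, Hal, Ola), (Alpha, 2012, 11, Hal, Yan)}
Keep only column(s) mname, year, aname: {(Ola, 1981, Hal), (Ola, 2012, Hal), (Yan, 1981, Hal), (Yan, 2012, Hal)}

{(Ola, 1981, Hal), (Ola, 2012, Hal), (Yan, 1981, Hal), (Yan, 2012, Hal)}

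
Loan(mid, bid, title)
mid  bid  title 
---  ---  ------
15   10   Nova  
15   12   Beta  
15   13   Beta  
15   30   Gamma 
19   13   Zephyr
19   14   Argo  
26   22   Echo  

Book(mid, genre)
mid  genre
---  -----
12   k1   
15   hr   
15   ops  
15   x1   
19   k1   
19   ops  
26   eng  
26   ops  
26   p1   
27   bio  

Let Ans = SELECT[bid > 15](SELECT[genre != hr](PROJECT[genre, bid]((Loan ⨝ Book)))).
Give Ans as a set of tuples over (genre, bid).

Joining Loan and Book on mid yields {(15, 10, Nova, hr), (15, 10, Nova, ops), (15, 10, Nova, x1), (15, 12, Beta, hr), (15, 12, Beta, ops), (15, 12, Beta, x1), (15, 13, Beta, hr), (15, 13, Beta, ops), (15, 13, Beta, x1), (15, 30, Gamma, hr), (15, 30, Gamma, ops), (15, 30, Gamma, x1), (19, 13, Zephyr, k1), (19, 13, Zephyr, ops), (19, 14, Argo, k1), (19, 14, Argo, ops), (26, 22, Echo, eng), (26, 22, Echo, ops), (26, 22, Echo, p1)}.
π[genre, bid]: project onto (genre, bid) (1 duplicate(s) eliminated) → {(eng, 22), (hr, 10), (hr, 12), (hr, 13), (hr, 30), (k1, 13), (k1, 14), (ops, 10), (ops, 12), (ops, 13), (ops, 14), (ops, 22), (ops, 30), (p1, 22), (x1, 10), (x1, 12), (x1, 13), (x1, 30)}
Apply σ_{genre != hr}; surviving tuples: {(eng, 22), (k1, 13), (k1, 14), (ops, 10), (ops, 12), (ops, 13), (ops, 14), (ops, 22), (ops, 30), (p1, 22), (x1, 10), (x1, 12), (x1, 13), (x1, 30)}
Apply σ_{bid > 15}; surviving tuples: {(eng, 22), (ops, 22), (ops, 30), (p1, 22), (x1, 30)}

{(eng, 22), (ops, 22), (ops, 30), (p1, 22), (x1, 30)}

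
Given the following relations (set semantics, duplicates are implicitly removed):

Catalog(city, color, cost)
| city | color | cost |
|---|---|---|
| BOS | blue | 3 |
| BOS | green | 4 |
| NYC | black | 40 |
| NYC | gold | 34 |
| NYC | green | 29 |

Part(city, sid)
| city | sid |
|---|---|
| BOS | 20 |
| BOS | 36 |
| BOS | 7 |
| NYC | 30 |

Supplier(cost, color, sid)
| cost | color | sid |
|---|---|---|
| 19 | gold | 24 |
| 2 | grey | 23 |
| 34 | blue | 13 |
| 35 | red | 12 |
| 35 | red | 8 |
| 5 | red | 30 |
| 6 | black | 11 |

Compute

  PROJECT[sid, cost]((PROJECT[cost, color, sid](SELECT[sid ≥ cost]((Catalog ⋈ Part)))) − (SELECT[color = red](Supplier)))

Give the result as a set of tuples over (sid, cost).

Natural join on city: {(BOS, blue, 3, 20), (BOS, blue, 3, 36), (BOS, blue, 3, 7), (BOS, green, 4, 20), (BOS, green, 4, 36), (BOS, green, 4, 7), (NYC, black, 40, 30), (NYC, gold, 34, 30), (NYC, green, 29, 30)}
Filtering on sid ≥ cost leaves {(BOS, blue, 3, 20), (BOS, blue, 3, 36), (BOS, blue, 3, 7), (BOS, green, 4, 20), (BOS, green, 4, 36), (BOS, green, 4, 7), (NYC, green, 29, 30)}.
Keep only column(s) cost, color, sid: {(29, green, 30), (3, blue, 20), (3, blue, 36), (3, blue, 7), (4, green, 20), (4, green, 36), (4, green, 7)}
Filtering on color = red leaves {(35, red, 12), (35, red, 8), (5, red, 30)}.
Difference: {(29, green, 30), (3, blue, 20), (3, blue, 36), (3, blue, 7), (4, green, 20), (4, green, 36), (4, green, 7)} with {(35, red, 12), (35, red, 8), (5, red, 30)} → {(29, green, 30), (3, blue, 20), (3, blue, 36), (3, blue, 7), (4, green, 20), (4, green, 36), (4, green, 7)}
Keep only column(s) sid, cost: {(20, 3), (20, 4), (30, 29), (36, 3), (36, 4), (7, 3), (7, 4)}

{(20, 3), (20, 4), (30, 29), (36, 3), (36, 4), (7, 3), (7, 4)}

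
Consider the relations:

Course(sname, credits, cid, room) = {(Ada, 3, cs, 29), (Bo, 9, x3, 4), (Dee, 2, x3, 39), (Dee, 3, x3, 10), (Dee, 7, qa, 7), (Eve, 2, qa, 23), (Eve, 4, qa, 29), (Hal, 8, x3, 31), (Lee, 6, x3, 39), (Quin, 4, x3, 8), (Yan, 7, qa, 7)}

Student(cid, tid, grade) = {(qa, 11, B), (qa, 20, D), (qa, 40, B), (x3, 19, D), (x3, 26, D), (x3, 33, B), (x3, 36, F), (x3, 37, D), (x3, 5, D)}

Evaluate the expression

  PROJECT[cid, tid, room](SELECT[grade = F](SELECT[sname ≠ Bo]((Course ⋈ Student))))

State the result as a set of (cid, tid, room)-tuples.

{(x3, 36, 10), (x3, 36, 31), (x3, 36, 39), (x3, 36, 8)}

Joining Course and Student on cid yields {(Bo, 9, x3, 4, 19, D), (Bo, 9, x3, 4, 26, D), (Bo, 9, x3, 4, 33, B), (Bo, 9, x3, 4, 36, F), (Bo, 9, x3, 4, 37, D), (Bo, 9, x3, 4, 5, D), (Dee, 2, x3, 39, 19, D), (Dee, 2, x3, 39, 26, D), (Dee, 2, x3, 39, 33, B), (Dee, 2, x3, 39, 36, F), (Dee, 2, x3, 39, 37, D), (Dee, 2, x3, 39, 5, D), (Dee, 3, x3, 10, 19, D), (Dee, 3, x3, 10, 26, D), (Dee, 3, x3, 10, 33, B), (Dee, 3, x3, 10, 36, F), (Dee, 3, x3, 10, 37, D), (Dee, 3, x3, 10, 5, D), (Dee, 7, qa, 7, 11, B), (Dee, 7, qa, 7, 20, D), (Dee, 7, qa, 7, 40, B), (Eve, 2, qa, 23, 11, B), (Eve, 2, qa, 23, 20, D), (Eve, 2, qa, 23, 40, B), (Eve, 4, qa, 29, 11, B), (Eve, 4, qa, 29, 20, D), (Eve, 4, qa, 29, 40, B), (Hal, 8, x3, 31, 19, D), (Hal, 8, x3, 31, 26, D), (Hal, 8, x3, 31, 33, B), (Hal, 8, x3, 31, 36, F), (Hal, 8, x3, 31, 37, D), (Hal, 8, x3, 31, 5, D), (Lee, 6, x3, 39, 19, D), (Lee, 6, x3, 39, 26, D), (Lee, 6, x3, 39, 33, B), (Lee, 6, x3, 39, 36, F), (Lee, 6, x3, 39, 37, D), (Lee, 6, x3, 39, 5, D), (Quin, 4, x3, 8, 19, D), (Quin, 4, x3, 8, 26, D), (Quin, 4, x3, 8, 33, B), (Quin, 4, x3, 8, 36, F), (Quin, 4, x3, 8, 37, D), (Quin, 4, x3, 8, 5, D), (Yan, 7, qa, 7, 11, B), (Yan, 7, qa, 7, 20, D), (Yan, 7, qa, 7, 40, B)}.
Apply σ_{sname ≠ Bo}; surviving tuples: {(Dee, 2, x3, 39, 19, D), (Dee, 2, x3, 39, 26, D), (Dee, 2, x3, 39, 33, B), (Dee, 2, x3, 39, 36, F), (Dee, 2, x3, 39, 37, D), (Dee, 2, x3, 39, 5, D), (Dee, 3, x3, 10, 19, D), (Dee, 3, x3, 10, 26, D), (Dee, 3, x3, 10, 33, B), (Dee, 3, x3, 10, 36, F), (Dee, 3, x3, 10, 37, D), (Dee, 3, x3, 10, 5, D), (Dee, 7, qa, 7, 11, B), (Dee, 7, qa, 7, 20, D), (Dee, 7, qa, 7, 40, B), (Eve, 2, qa, 23, 11, B), (Eve, 2, qa, 23, 20, D), (Eve, 2, qa, 23, 40, B), (Eve, 4, qa, 29, 11, B), (Eve, 4, qa, 29, 20, D), (Eve, 4, qa, 29, 40, B), (Hal, 8, x3, 31, 19, D), (Hal, 8, x3, 31, 26, D), (Hal, 8, x3, 31, 33, B), (Hal, 8, x3, 31, 36, F), (Hal, 8, x3, 31, 37, D), (Hal, 8, x3, 31, 5, D), (Lee, 6, x3, 39, 19, D), (Lee, 6, x3, 39, 26, D), (Lee, 6, x3, 39, 33, B), (Lee, 6, x3, 39, 36, F), (Lee, 6, x3, 39, 37, D), (Lee, 6, x3, 39, 5, D), (Quin, 4, x3, 8, 19, D), (Quin, 4, x3, 8, 26, D), (Quin, 4, x3, 8, 33, B), (Quin, 4, x3, 8, 36, F), (Quin, 4, x3, 8, 37, D), (Quin, 4, x3, 8, 5, D), (Yan, 7, qa, 7, 11, B), (Yan, 7, qa, 7, 20, D), (Yan, 7, qa, 7, 40, B)}
Apply σ_{grade = F}; surviving tuples: {(Dee, 2, x3, 39, 36, F), (Dee, 3, x3, 10, 36, F), (Hal, 8, x3, 31, 36, F), (Lee, 6, x3, 39, 36, F), (Quin, 4, x3, 8, 36, F)}
Keep only column(s) cid, tid, room (1 duplicate(s) eliminated): {(x3, 36, 10), (x3, 36, 31), (x3, 36, 39), (x3, 36, 8)}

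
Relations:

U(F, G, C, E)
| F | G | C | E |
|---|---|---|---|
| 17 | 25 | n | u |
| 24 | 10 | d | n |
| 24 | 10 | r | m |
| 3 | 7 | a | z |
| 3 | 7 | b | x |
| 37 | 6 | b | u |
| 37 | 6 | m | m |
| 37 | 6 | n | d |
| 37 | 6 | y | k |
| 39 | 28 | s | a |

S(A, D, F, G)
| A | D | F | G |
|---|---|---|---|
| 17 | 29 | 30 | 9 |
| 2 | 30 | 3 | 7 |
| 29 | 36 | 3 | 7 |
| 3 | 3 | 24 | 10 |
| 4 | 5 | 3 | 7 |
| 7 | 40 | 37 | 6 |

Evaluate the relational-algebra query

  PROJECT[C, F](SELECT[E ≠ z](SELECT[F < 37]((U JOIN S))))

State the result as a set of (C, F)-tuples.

U ⋈ S (natural join on F, G): {(24, 10, d, n, 3, 3), (24, 10, r, m, 3, 3), (3, 7, a, z, 2, 30), (3, 7, a, z, 29, 36), (3, 7, a, z, 4, 5), (3, 7, b, x, 2, 30), (3, 7, b, x, 29, 36), (3, 7, b, x, 4, 5), (37, 6, b, u, 7, 40), (37, 6, m, m, 7, 40), (37, 6, n, d, 7, 40), (37, 6, y, k, 7, 40)}
Apply σ_{F < 37}; surviving tuples: {(24, 10, d, n, 3, 3), (24, 10, r, m, 3, 3), (3, 7, a, z, 2, 30), (3, 7, a, z, 29, 36), (3, 7, a, z, 4, 5), (3, 7, b, x, 2, 30), (3, 7, b, x, 29, 36), (3, 7, b, x, 4, 5)}
Apply σ_{E ≠ z}; surviving tuples: {(24, 10, d, n, 3, 3), (24, 10, r, m, 3, 3), (3, 7, b, x, 2, 30), (3, 7, b, x, 29, 36), (3, 7, b, x, 4, 5)}
Keep only column(s) C, F (2 duplicate(s) eliminated): {(b, 3), (d, 24), (r, 24)}

{(b, 3), (d, 24), (r, 24)}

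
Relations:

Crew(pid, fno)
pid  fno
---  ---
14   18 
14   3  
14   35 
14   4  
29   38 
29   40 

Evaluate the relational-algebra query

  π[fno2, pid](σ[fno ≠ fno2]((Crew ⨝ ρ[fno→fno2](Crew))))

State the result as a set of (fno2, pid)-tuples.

{(18, 14), (3, 14), (35, 14), (38, 29), (4, 14), (40, 29)}

ρ[fno→fno2]: schema becomes (pid, fno2); tuples unchanged.
Crew ⋈ ρ[fno→fno2](Crew) (natural join on pid): {(14, 18, 18), (14, 18, 3), (14, 18, 35), (14, 18, 4), (14, 3, 18), (14, 3, 3), (14, 3, 35), (14, 3, 4), (14, 35, 18), (14, 35, 3), (14, 35, 35), (14, 35, 4), (14, 4, 18), (14, 4, 3), (14, 4, 35), (14, 4, 4), (29, 38, 38), (29, 38, 40), (29, 40, 38), (29, 40, 40)}
Selection fno ≠ fno2: {(14, 18, 3), (14, 18, 35), (14, 18, 4), (14, 3, 18), (14, 3, 35), (14, 3, 4), (14, 35, 18), (14, 35, 3), (14, 35, 4), (14, 4, 18), (14, 4, 3), (14, 4, 35), (29, 38, 40), (29, 40, 38)}
Projecting to fno2, pid (8 duplicate(s) eliminated): {(18, 14), (3, 14), (35, 14), (38, 29), (4, 14), (40, 29)}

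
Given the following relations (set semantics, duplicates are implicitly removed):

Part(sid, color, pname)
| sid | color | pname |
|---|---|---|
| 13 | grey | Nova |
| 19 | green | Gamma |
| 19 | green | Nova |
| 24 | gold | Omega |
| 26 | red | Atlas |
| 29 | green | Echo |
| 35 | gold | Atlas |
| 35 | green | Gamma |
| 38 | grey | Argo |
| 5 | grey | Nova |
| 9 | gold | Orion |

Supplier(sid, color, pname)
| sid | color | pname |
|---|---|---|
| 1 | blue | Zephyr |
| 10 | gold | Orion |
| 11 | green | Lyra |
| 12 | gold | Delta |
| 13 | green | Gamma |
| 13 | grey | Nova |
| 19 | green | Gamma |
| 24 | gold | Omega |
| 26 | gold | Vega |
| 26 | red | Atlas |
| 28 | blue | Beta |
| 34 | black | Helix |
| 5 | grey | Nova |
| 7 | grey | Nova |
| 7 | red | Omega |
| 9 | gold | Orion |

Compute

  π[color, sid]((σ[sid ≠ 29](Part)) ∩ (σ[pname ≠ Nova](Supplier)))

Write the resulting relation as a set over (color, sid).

Selection sid ≠ 29: {(13, grey, Nova), (19, green, Gamma), (19, green, Nova), (24, gold, Omega), (26, red, Atlas), (35, gold, Atlas), (35, green, Gamma), (38, grey, Argo), (5, grey, Nova), (9, gold, Orion)}
Selection pname ≠ Nova: {(1, blue, Zephyr), (10, gold, Orion), (11, green, Lyra), (12, gold, Delta), (13, green, Gamma), (19, green, Gamma), (24, gold, Omega), (26, gold, Vega), (26, red, Atlas), (28, blue, Beta), (34, black, Helix), (7, red, Omega), (9, gold, Orion)}
Intersection: {(13, grey, Nova), (19, green, Gamma), (19, green, Nova), (24, gold, Omega), (26, red, Atlas), (35, gold, Atlas), (35, green, Gamma), (38, grey, Argo), (5, grey, Nova), (9, gold, Orion)} with {(1, blue, Zephyr), (10, gold, Orion), (11, green, Lyra), (12, gold, Delta), (13, green, Gamma), (19, green, Gamma), (24, gold, Omega), (26, gold, Vega), (26, red, Atlas), (28, blue, Beta), (34, black, Helix), (7, red, Omega), (9, gold, Orion)} → {(19, green, Gamma), (24, gold, Omega), (26, red, Atlas), (9, gold, Orion)}
Projecting to color, sid: {(gold, 24), (gold, 9), (green, 19), (red, 26)}

{(gold, 24), (gold, 9), (green, 19), (red, 26)}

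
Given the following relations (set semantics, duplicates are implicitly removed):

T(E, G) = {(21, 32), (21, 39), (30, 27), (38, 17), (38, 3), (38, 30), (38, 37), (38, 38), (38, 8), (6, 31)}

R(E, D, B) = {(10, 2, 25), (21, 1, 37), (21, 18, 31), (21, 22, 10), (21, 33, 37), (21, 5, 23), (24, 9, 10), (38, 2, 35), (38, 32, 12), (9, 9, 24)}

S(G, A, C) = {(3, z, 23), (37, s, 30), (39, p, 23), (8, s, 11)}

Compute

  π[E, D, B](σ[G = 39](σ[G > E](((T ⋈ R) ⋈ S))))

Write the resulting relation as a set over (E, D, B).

Natural join on E: {(21, 32, 1, 37), (21, 32, 18, 31), (21, 32, 22, 10), (21, 32, 33, 37), (21, 32, 5, 23), (21, 39, 1, 37), (21, 39, 18, 31), (21, 39, 22, 10), (21, 39, 33, 37), (21, 39, 5, 23), (38, 17, 2, 35), (38, 17, 32, 12), (38, 3, 2, 35), (38, 3, 32, 12), (38, 30, 2, 35), (38, 30, 32, 12), (38, 37, 2, 35), (38, 37, 32, 12), (38, 38, 2, 35), (38, 38, 32, 12), (38, 8, 2, 35), (38, 8, 32, 12)}
Natural join on G: {(21, 39, 1, 37, p, 23), (21, 39, 18, 31, p, 23), (21, 39, 22, 10, p, 23), (21, 39, 33, 37, p, 23), (21, 39, 5, 23, p, 23), (38, 3, 2, 35, z, 23), (38, 3, 32, 12, z, 23), (38, 37, 2, 35, s, 30), (38, 37, 32, 12, s, 30), (38, 8, 2, 35, s, 11), (38, 8, 32, 12, s, 11)}
Filtering on G > E leaves {(21, 39, 1, 37, p, 23), (21, 39, 18, 31, p, 23), (21, 39, 22, 10, p, 23), (21, 39, 33, 37, p, 23), (21, 39, 5, 23, p, 23)}.
Filtering on G = 39 leaves {(21, 39, 1, 37, p, 23), (21, 39, 18, 31, p, 23), (21, 39, 22, 10, p, 23), (21, 39, 33, 37, p, 23), (21, 39, 5, 23, p, 23)}.
Keep only column(s) E, D, B: {(21, 1, 37), (21, 18, 31), (21, 22, 10), (21, 33, 37), (21, 5, 23)}

{(21, 1, 37), (21, 18, 31), (21, 22, 10), (21, 33, 37), (21, 5, 23)}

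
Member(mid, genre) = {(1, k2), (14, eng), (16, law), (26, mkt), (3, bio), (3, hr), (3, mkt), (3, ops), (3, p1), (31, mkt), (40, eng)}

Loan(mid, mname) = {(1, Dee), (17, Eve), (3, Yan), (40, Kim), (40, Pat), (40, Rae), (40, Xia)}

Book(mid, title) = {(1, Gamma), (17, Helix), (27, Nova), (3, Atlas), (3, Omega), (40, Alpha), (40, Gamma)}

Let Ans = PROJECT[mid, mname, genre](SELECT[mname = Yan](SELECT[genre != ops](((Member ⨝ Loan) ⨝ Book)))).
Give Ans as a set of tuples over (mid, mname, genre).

{(3, Yan, bio), (3, Yan, hr), (3, Yan, mkt), (3, Yan, p1)}

Natural join on mid: {(1, k2, Dee), (3, bio, Yan), (3, hr, Yan), (3, mkt, Yan), (3, ops, Yan), (3, p1, Yan), (40, eng, Kim), (40, eng, Pat), (40, eng, Rae), (40, eng, Xia)}
Natural join on mid: {(1, k2, Dee, Gamma), (3, bio, Yan, Atlas), (3, bio, Yan, Omega), (3, hr, Yan, Atlas), (3, hr, Yan, Omega), (3, mkt, Yan, Atlas), (3, mkt, Yan, Omega), (3, ops, Yan, Atlas), (3, ops, Yan, Omega), (3, p1, Yan, Atlas), (3, p1, Yan, Omega), (40, eng, Kim, Alpha), (40, eng, Kim, Gamma), (40, eng, Pat, Alpha), (40, eng, Pat, Gamma), (40, eng, Rae, Alpha), (40, eng, Rae, Gamma), (40, eng, Xia, Alpha), (40, eng, Xia, Gamma)}
Apply σ_{genre != ops}; surviving tuples: {(1, k2, Dee, Gamma), (3, bio, Yan, Atlas), (3, bio, Yan, Omega), (3, hr, Yan, Atlas), (3, hr, Yan, Omega), (3, mkt, Yan, Atlas), (3, mkt, Yan, Omega), (3, p1, Yan, Atlas), (3, p1, Yan, Omega), (40, eng, Kim, Alpha), (40, eng, Kim, Gamma), (40, eng, Pat, Alpha), (40, eng, Pat, Gamma), (40, eng, Rae, Alpha), (40, eng, Rae, Gamma), (40, eng, Xia, Alpha), (40, eng, Xia, Gamma)}
Apply σ_{mname = Yan}; surviving tuples: {(3, bio, Yan, Atlas), (3, bio, Yan, Omega), (3, hr, Yan, Atlas), (3, hr, Yan, Omega), (3, mkt, Yan, Atlas), (3, mkt, Yan, Omega), (3, p1, Yan, Atlas), (3, p1, Yan, Omega)}
Projecting to mid, mname, genre (4 duplicate(s) eliminated): {(3, Yan, bio), (3, Yan, hr), (3, Yan, mkt), (3, Yan, p1)}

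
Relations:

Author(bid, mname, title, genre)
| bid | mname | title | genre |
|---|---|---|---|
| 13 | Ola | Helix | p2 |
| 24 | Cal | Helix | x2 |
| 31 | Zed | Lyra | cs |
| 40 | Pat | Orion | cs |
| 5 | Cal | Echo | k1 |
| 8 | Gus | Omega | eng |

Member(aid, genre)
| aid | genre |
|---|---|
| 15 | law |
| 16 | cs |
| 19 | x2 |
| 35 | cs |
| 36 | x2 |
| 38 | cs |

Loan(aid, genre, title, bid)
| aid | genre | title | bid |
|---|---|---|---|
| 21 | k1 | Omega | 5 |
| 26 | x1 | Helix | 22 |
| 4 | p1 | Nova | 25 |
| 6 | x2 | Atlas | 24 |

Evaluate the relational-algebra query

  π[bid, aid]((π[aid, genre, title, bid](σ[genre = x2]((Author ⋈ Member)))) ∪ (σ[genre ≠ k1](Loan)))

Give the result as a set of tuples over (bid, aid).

Natural join on genre: {(24, Cal, Helix, x2, 19), (24, Cal, Helix, x2, 36), (31, Zed, Lyra, cs, 16), (31, Zed, Lyra, cs, 35), (31, Zed, Lyra, cs, 38), (40, Pat, Orion, cs, 16), (40, Pat, Orion, cs, 35), (40, Pat, Orion, cs, 38)}
Apply σ_{genre = x2}; surviving tuples: {(24, Cal, Helix, x2, 19), (24, Cal, Helix, x2, 36)}
π[aid, genre, title, bid]: project onto (aid, genre, title, bid) → {(19, x2, Helix, 24), (36, x2, Helix, 24)}
Apply σ_{genre ≠ k1}; surviving tuples: {(26, x1, Helix, 22), (4, p1, Nova, 25), (6, x2, Atlas, 24)}
Union: {(19, x2, Helix, 24), (36, x2, Helix, 24)} with {(26, x1, Helix, 22), (4, p1, Nova, 25), (6, x2, Atlas, 24)} → {(19, x2, Helix, 24), (26, x1, Helix, 22), (36, x2, Helix, 24), (4, p1, Nova, 25), (6, x2, Atlas, 24)}
π[bid, aid]: project onto (bid, aid) → {(22, 26), (24, 19), (24, 36), (24, 6), (25, 4)}

{(22, 26), (24, 19), (24, 36), (24, 6), (25, 4)}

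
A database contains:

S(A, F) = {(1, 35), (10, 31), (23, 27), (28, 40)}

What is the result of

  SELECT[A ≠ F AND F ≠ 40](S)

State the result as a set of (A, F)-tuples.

{(1, 35), (10, 31), (23, 27)}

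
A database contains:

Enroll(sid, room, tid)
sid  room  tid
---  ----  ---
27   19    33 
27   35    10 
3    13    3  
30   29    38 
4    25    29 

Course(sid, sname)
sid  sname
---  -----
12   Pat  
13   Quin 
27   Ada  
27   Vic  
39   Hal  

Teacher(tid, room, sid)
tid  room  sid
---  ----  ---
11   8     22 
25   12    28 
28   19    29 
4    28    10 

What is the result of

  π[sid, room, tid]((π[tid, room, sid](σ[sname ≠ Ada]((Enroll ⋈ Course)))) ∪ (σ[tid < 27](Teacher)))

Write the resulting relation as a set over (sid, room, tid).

{(10, 28, 4), (22, 8, 11), (27, 19, 33), (27, 35, 10), (28, 12, 25)}

Natural join on sid: {(27, 19, 33, Ada), (27, 19, 33, Vic), (27, 35, 10, Ada), (27, 35, 10, Vic)}
Apply σ_{sname ≠ Ada}; surviving tuples: {(27, 19, 33, Vic), (27, 35, 10, Vic)}
π_{tid, room, sid} gives {(10, 35, 27), (33, 19, 27)}.
Apply σ_{tid < 27}; surviving tuples: {(11, 8, 22), (25, 12, 28), (4, 28, 10)}
Union: {(10, 35, 27), (33, 19, 27)} with {(11, 8, 22), (25, 12, 28), (4, 28, 10)} → {(10, 35, 27), (11, 8, 22), (25, 12, 28), (33, 19, 27), (4, 28, 10)}
π_{sid, room, tid} gives {(10, 28, 4), (22, 8, 11), (27, 19, 33), (27, 35, 10), (28, 12, 25)}.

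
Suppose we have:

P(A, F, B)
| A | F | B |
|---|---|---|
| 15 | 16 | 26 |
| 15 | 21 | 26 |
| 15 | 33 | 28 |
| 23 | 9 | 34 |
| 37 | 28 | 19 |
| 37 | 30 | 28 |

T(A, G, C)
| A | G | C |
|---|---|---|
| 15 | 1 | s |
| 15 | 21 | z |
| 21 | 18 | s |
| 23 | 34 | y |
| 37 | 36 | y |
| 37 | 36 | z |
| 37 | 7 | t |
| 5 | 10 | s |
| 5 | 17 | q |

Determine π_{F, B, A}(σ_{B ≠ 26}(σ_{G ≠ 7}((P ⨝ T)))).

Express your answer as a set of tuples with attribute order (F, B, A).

Natural join on A: {(15, 16, 26, 1, s), (15, 16, 26, 21, z), (15, 21, 26, 1, s), (15, 21, 26, 21, z), (15, 33, 28, 1, s), (15, 33, 28, 21, z), (23, 9, 34, 34, y), (37, 28, 19, 36, y), (37, 28, 19, 36, z), (37, 28, 19, 7, t), (37, 30, 28, 36, y), (37, 30, 28, 36, z), (37, 30, 28, 7, t)}
Selection G ≠ 7: {(15, 16, 26, 1, s), (15, 16, 26, 21, z), (15, 21, 26, 1, s), (15, 21, 26, 21, z), (15, 33, 28, 1, s), (15, 33, 28, 21, z), (23, 9, 34, 34, y), (37, 28, 19, 36, y), (37, 28, 19, 36, z), (37, 30, 28, 36, y), (37, 30, 28, 36, z)}
Selection B ≠ 26: {(15, 33, 28, 1, s), (15, 33, 28, 21, z), (23, 9, 34, 34, y), (37, 28, 19, 36, y), (37, 28, 19, 36, z), (37, 30, 28, 36, y), (37, 30, 28, 36, z)}
Projecting to F, B, A (3 duplicate(s) eliminated): {(28, 19, 37), (30, 28, 37), (33, 28, 15), (9, 34, 23)}

{(28, 19, 37), (30, 28, 37), (33, 28, 15), (9, 34, 23)}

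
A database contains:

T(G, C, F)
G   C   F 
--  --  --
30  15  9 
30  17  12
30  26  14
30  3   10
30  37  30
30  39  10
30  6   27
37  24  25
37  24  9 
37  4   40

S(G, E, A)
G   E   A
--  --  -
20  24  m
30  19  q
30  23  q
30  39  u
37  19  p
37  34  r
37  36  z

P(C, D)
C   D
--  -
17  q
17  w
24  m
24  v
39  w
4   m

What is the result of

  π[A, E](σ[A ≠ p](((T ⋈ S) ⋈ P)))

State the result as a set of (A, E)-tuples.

T ⋈ S (natural join on G): {(30, 15, 9, 19, q), (30, 15, 9, 23, q), (30, 15, 9, 39, u), (30, 17, 12, 19, q), (30, 17, 12, 23, q), (30, 17, 12, 39, u), (30, 26, 14, 19, q), (30, 26, 14, 23, q), (30, 26, 14, 39, u), (30, 3, 10, 19, q), (30, 3, 10, 23, q), (30, 3, 10, 39, u), (30, 37, 30, 19, q), (30, 37, 30, 23, q), (30, 37, 30, 39, u), (30, 39, 10, 19, q), (30, 39, 10, 23, q), (30, 39, 10, 39, u), (30, 6, 27, 19, q), (30, 6, 27, 23, q), (30, 6, 27, 39, u), (37, 24, 25, 19, p), (37, 24, 25, 34, r), (37, 24, 25, 36, z), (37, 24, 9, 19, p), (37, 24, 9, 34, r), (37, 24, 9, 36, z), (37, 4, 40, 19, p), (37, 4, 40, 34, r), (37, 4, 40, 36, z)}
(T ⋈ S) ⋈ P (natural join on C): {(30, 17, 12, 19, q, q), (30, 17, 12, 19, q, w), (30, 17, 12, 23, q, q), (30, 17, 12, 23, q, w), (30, 17, 12, 39, u, q), (30, 17, 12, 39, u, w), (30, 39, 10, 19, q, w), (30, 39, 10, 23, q, w), (30, 39, 10, 39, u, w), (37, 24, 25, 19, p, m), (37, 24, 25, 19, p, v), (37, 24, 25, 34, r, m), (37, 24, 25, 34, r, v), (37, 24, 25, 36, z, m), (37, 24, 25, 36, z, v), (37, 24, 9, 19, p, m), (37, 24, 9, 19, p, v), (37, 24, 9, 34, r, m), (37, 24, 9, 34, r, v), (37, 24, 9, 36, z, m), (37, 24, 9, 36, z, v), (37, 4, 40, 19, p, m), (37, 4, 40, 34, r, m), (37, 4, 40, 36, z, m)}
Selection A ≠ p: {(30, 17, 12, 19, q, q), (30, 17, 12, 19, q, w), (30, 17, 12, 23, q, q), (30, 17, 12, 23, q, w), (30, 17, 12, 39, u, q), (30, 17, 12, 39, u, w), (30, 39, 10, 19, q, w), (30, 39, 10, 23, q, w), (30, 39, 10, 39, u, w), (37, 24, 25, 34, r, m), (37, 24, 25, 34, r, v), (37, 24, 25, 36, z, m), (37, 24, 25, 36, z, v), (37, 24, 9, 34, r, m), (37, 24, 9, 34, r, v), (37, 24, 9, 36, z, m), (37, 24, 9, 36, z, v), (37, 4, 40, 34, r, m), (37, 4, 40, 36, z, m)}
π[A, E]: project onto (A, E) (14 duplicate(s) eliminated) → {(q, 19), (q, 23), (r, 34), (u, 39), (z, 36)}

{(q, 19), (q, 23), (r, 34), (u, 39), (z, 36)}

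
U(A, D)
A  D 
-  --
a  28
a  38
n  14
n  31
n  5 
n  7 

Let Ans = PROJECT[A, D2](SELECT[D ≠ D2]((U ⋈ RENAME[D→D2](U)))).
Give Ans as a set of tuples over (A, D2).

{(a, 28), (a, 38), (n, 14), (n, 31), (n, 5), (n, 7)}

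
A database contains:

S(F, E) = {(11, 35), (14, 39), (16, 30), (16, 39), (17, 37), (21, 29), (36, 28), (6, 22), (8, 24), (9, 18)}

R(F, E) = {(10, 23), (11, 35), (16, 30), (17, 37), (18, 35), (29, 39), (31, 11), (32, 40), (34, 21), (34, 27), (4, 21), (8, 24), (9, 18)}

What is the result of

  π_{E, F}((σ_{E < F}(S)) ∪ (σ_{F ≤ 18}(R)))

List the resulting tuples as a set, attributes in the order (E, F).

{(18, 9), (21, 4), (23, 10), (24, 8), (28, 36), (30, 16), (35, 11), (35, 18), (37, 17)}

Apply σ_{E < F}; surviving tuples: {(36, 28)}
Apply σ_{F ≤ 18}; surviving tuples: {(10, 23), (11, 35), (16, 30), (17, 37), (18, 35), (4, 21), (8, 24), (9, 18)}
Set union of the two operands is {(10, 23), (11, 35), (16, 30), (17, 37), (18, 35), (36, 28), (4, 21), (8, 24), (9, 18)}.
π_{E, F} gives {(18, 9), (21, 4), (23, 10), (24, 8), (28, 36), (30, 16), (35, 11), (35, 18), (37, 17)}.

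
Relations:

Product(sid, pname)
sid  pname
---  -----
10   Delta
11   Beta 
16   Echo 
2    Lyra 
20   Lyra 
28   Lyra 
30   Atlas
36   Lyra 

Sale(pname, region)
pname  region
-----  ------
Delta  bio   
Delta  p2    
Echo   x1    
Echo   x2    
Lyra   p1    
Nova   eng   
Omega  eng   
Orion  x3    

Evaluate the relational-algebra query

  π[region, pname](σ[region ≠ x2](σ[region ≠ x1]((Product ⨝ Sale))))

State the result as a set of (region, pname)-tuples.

Joining Product and Sale on pname yields {(10, Delta, bio), (10, Delta, p2), (16, Echo, x1), (16, Echo, x2), (2, Lyra, p1), (20, Lyra, p1), (28, Lyra, p1), (36, Lyra, p1)}.
σ[region ≠ x1]: keep tuples satisfying region ≠ x1 → {(10, Delta, bio), (10, Delta, p2), (16, Echo, x2), (2, Lyra, p1), (20, Lyra, p1), (28, Lyra, p1), (36, Lyra, p1)}
σ[region ≠ x2]: keep tuples satisfying region ≠ x2 → {(10, Delta, bio), (10, Delta, p2), (2, Lyra, p1), (20, Lyra, p1), (28, Lyra, p1), (36, Lyra, p1)}
Projecting to region, pname (3 duplicate(s) eliminated): {(bio, Delta), (p1, Lyra), (p2, Delta)}

{(bio, Delta), (p1, Lyra), (p2, Delta)}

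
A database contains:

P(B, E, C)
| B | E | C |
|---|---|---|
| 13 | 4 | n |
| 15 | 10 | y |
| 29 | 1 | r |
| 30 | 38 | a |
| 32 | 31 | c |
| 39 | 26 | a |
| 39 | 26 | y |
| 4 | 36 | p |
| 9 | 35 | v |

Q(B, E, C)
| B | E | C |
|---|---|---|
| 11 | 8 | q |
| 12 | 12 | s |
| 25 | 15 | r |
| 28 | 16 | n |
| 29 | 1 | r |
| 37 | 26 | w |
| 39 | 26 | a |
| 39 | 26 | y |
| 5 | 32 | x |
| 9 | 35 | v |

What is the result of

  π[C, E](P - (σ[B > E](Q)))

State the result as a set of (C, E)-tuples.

Filtering on B > E leaves {(11, 8, q), (25, 15, r), (28, 16, n), (29, 1, r), (37, 26, w), (39, 26, a), (39, 26, y)}.
Difference: {(13, 4, n), (15, 10, y), (29, 1, r), (30, 38, a), (32, 31, c), (39, 26, a), (39, 26, y), (4, 36, p), (9, 35, v)} with {(11, 8, q), (25, 15, r), (28, 16, n), (29, 1, r), (37, 26, w), (39, 26, a), (39, 26, y)} → {(13, 4, n), (15, 10, y), (30, 38, a), (32, 31, c), (4, 36, p), (9, 35, v)}
π[C, E]: project onto (C, E) → {(a, 38), (c, 31), (n, 4), (p, 36), (v, 35), (y, 10)}

{(a, 38), (c, 31), (n, 4), (p, 36), (v, 35), (y, 10)}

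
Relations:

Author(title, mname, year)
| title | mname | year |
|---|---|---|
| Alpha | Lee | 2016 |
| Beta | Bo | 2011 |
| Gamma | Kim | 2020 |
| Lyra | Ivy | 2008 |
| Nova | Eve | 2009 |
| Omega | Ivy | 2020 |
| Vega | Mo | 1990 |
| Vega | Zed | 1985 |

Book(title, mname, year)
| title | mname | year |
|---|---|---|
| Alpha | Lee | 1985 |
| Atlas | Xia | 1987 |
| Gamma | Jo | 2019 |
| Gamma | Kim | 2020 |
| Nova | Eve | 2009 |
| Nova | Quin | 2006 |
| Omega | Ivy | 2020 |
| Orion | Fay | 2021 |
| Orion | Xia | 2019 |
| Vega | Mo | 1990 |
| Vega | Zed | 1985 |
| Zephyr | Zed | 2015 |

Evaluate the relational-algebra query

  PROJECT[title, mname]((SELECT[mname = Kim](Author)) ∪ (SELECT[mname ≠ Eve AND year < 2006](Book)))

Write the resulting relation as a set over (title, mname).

{(Alpha, Lee), (Atlas, Xia), (Gamma, Kim), (Vega, Mo), (Vega, Zed)}

Apply σ_{mname = Kim}; surviving tuples: {(Gamma, Kim, 2020)}
Apply σ_{mname ≠ Eve AND year < 2006}; surviving tuples: {(Alpha, Lee, 1985), (Atlas, Xia, 1987), (Vega, Mo, 1990), (Vega, Zed, 1985)}
Taking the union: {(Alpha, Lee, 1985), (Atlas, Xia, 1987), (Gamma, Kim, 2020), (Vega, Mo, 1990), (Vega, Zed, 1985)}
π_{title, mname} gives {(Alpha, Lee), (Atlas, Xia), (Gamma, Kim), (Vega, Mo), (Vega, Zed)}.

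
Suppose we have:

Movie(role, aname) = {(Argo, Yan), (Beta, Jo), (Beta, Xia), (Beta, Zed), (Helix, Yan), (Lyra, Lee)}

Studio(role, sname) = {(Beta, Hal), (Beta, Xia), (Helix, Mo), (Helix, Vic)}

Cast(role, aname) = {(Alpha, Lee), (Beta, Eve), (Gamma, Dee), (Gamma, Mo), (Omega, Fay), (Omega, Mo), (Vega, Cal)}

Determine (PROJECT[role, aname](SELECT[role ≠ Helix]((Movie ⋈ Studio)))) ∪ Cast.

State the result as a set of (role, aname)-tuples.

Joining Movie and Studio on role yields {(Beta, Jo, Hal), (Beta, Jo, Xia), (Beta, Xia, Hal), (Beta, Xia, Xia), (Beta, Zed, Hal), (Beta, Zed, Xia), (Helix, Yan, Mo), (Helix, Yan, Vic)}.
σ[role ≠ Helix]: keep tuples satisfying role ≠ Helix → {(Beta, Jo, Hal), (Beta, Jo, Xia), (Beta, Xia, Hal), (Beta, Xia, Xia), (Beta, Zed, Hal), (Beta, Zed, Xia)}
Keep only column(s) role, aname (3 duplicate(s) eliminated): {(Beta, Jo), (Beta, Xia), (Beta, Zed)}
Set union of the two operands is {(Alpha, Lee), (Beta, Eve), (Beta, Jo), (Beta, Xia), (Beta, Zed), (Gamma, Dee), (Gamma, Mo), (Omega, Fay), (Omega, Mo), (Vega, Cal)}.

{(Alpha, Lee), (Beta, Eve), (Beta, Jo), (Beta, Xia), (Beta, Zed), (Gamma, Dee), (Gamma, Mo), (Omega, Fay), (Omega, Mo), (Vega, Cal)}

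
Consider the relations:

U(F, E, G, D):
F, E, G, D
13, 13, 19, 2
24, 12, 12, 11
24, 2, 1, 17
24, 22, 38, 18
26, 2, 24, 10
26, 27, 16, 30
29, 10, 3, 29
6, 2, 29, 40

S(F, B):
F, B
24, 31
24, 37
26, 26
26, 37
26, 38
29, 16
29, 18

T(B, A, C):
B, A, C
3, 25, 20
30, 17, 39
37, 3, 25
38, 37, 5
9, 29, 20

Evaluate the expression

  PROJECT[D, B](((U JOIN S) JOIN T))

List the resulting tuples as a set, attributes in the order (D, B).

Natural join on F: {(24, 12, 12, 11, 31), (24, 12, 12, 11, 37), (24, 2, 1, 17, 31), (24, 2, 1, 17, 37), (24, 22, 38, 18, 31), (24, 22, 38, 18, 37), (26, 2, 24, 10, 26), (26, 2, 24, 10, 37), (26, 2, 24, 10, 38), (26, 27, 16, 30, 26), (26, 27, 16, 30, 37), (26, 27, 16, 30, 38), (29, 10, 3, 29, 16), (29, 10, 3, 29, 18)}
Natural join on B: {(24, 12, 12, 11, 37, 3, 25), (24, 2, 1, 17, 37, 3, 25), (24, 22, 38, 18, 37, 3, 25), (26, 2, 24, 10, 37, 3, 25), (26, 2, 24, 10, 38, 37, 5), (26, 27, 16, 30, 37, 3, 25), (26, 27, 16, 30, 38, 37, 5)}
π[D, B]: project onto (D, B) → {(10, 37), (10, 38), (11, 37), (17, 37), (18, 37), (30, 37), (30, 38)}

{(10, 37), (10, 38), (11, 37), (17, 37), (18, 37), (30, 37), (30, 38)}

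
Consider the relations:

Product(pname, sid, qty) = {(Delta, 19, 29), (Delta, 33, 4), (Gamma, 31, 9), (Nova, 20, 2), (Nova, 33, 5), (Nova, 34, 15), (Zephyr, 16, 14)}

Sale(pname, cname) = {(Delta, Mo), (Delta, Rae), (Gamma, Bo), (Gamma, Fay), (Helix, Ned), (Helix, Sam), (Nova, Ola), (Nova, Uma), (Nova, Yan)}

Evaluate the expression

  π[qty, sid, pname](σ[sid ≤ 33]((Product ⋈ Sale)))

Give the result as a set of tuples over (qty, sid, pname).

{(2, 20, Nova), (29, 19, Delta), (4, 33, Delta), (5, 33, Nova), (9, 31, Gamma)}

Joining Product and Sale on pname yields {(Delta, 19, 29, Mo), (Delta, 19, 29, Rae), (Delta, 33, 4, Mo), (Delta, 33, 4, Rae), (Gamma, 31, 9, Bo), (Gamma, 31, 9, Fay), (Nova, 20, 2, Ola), (Nova, 20, 2, Uma), (Nova, 20, 2, Yan), (Nova, 33, 5, Ola), (Nova, 33, 5, Uma), (Nova, 33, 5, Yan), (Nova, 34, 15, Ola), (Nova, 34, 15, Uma), (Nova, 34, 15, Yan)}.
Selection sid ≤ 33: {(Delta, 19, 29, Mo), (Delta, 19, 29, Rae), (Delta, 33, 4, Mo), (Delta, 33, 4, Rae), (Gamma, 31, 9, Bo), (Gamma, 31, 9, Fay), (Nova, 20, 2, Ola), (Nova, 20, 2, Uma), (Nova, 20, 2, Yan), (Nova, 33, 5, Ola), (Nova, 33, 5, Uma), (Nova, 33, 5, Yan)}
Projecting to qty, sid, pname (7 duplicate(s) eliminated): {(2, 20, Nova), (29, 19, Delta), (4, 33, Delta), (5, 33, Nova), (9, 31, Gamma)}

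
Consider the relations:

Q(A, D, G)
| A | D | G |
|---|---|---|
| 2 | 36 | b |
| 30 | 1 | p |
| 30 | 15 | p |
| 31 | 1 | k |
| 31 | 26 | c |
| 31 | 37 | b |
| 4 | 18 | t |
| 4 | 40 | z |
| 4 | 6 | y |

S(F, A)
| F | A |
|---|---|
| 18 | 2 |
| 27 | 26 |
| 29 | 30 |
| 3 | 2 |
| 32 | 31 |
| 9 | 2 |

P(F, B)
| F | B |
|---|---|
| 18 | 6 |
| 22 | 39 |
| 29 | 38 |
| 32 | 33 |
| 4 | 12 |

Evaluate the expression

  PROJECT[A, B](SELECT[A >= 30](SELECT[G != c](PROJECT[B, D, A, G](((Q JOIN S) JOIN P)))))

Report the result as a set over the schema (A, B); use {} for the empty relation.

{(30, 38), (31, 33)}

Natural join on A: {(2, 36, b, 18), (2, 36, b, 3), (2, 36, b, 9), (30, 1, p, 29), (30, 15, p, 29), (31, 1, k, 32), (31, 26, c, 32), (31, 37, b, 32)}
Natural join on F: {(2, 36, b, 18, 6), (30, 1, p, 29, 38), (30, 15, p, 29, 38), (31, 1, k, 32, 33), (31, 26, c, 32, 33), (31, 37, b, 32, 33)}
Keep only column(s) B, D, A, G: {(33, 1, 31, k), (33, 26, 31, c), (33, 37, 31, b), (38, 1, 30, p), (38, 15, 30, p), (6, 36, 2, b)}
Apply σ_{G != c}; surviving tuples: {(33, 1, 31, k), (33, 37, 31, b), (38, 1, 30, p), (38, 15, 30, p), (6, 36, 2, b)}
Apply σ_{A >= 30}; surviving tuples: {(33, 1, 31, k), (33, 37, 31, b), (38, 1, 30, p), (38, 15, 30, p)}
Keep only column(s) A, B (2 duplicate(s) eliminated): {(30, 38), (31, 33)}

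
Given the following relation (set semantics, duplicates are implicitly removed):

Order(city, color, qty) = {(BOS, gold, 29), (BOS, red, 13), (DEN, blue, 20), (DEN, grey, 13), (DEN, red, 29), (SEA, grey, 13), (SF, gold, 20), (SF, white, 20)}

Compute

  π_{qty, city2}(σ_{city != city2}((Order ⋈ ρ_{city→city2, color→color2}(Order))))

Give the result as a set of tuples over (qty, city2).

ρ[city→city2, color→color2]: schema becomes (city2, color2, qty); tuples unchanged.
Joining Order and ρ_{city→city2, color→color2}(Order) on qty yields {(BOS, gold, 29, BOS, gold), (BOS, gold, 29, DEN, red), (BOS, red, 13, BOS, red), (BOS, red, 13, DEN, grey), (BOS, red, 13, SEA, grey), (DEN, blue, 20, DEN, blue), (DEN, blue, 20, SF, gold), (DEN, blue, 20, SF, white), (DEN, grey, 13, BOS, red), (DEN, grey, 13, DEN, grey), (DEN, grey, 13, SEA, grey), (DEN, red, 29, BOS, gold), (DEN, red, 29, DEN, red), (SEA, grey, 13, BOS, red), (SEA, grey, 13, DEN, grey), (SEA, grey, 13, SEA, grey), (SF, gold, 20, DEN, blue), (SF, gold, 20, SF, gold), (SF, gold, 20, SF, white), (SF, white, 20, DEN, blue), (SF, white, 20, SF, gold), (SF, white, 20, SF, white)}.
Apply σ_{city != city2}; surviving tuples: {(BOS, gold, 29, DEN, red), (BOS, red, 13, DEN, grey), (BOS, red, 13, SEA, grey), (DEN, blue, 20, SF, gold), (DEN, blue, 20, SF, white), (DEN, grey, 13, BOS, red), (DEN, grey, 13, SEA, grey), (DEN, red, 29, BOS, gold), (SEA, grey, 13, BOS, red), (SEA, grey, 13, DEN, grey), (SF, gold, 20, DEN, blue), (SF, white, 20, DEN, blue)}
Projecting to qty, city2 (5 duplicate(s) eliminated): {(13, BOS), (13, DEN), (13, SEA), (20, DEN), (20, SF), (29, BOS), (29, DEN)}

{(13, BOS), (13, DEN), (13, SEA), (20, DEN), (20, SF), (29, BOS), (29, DEN)}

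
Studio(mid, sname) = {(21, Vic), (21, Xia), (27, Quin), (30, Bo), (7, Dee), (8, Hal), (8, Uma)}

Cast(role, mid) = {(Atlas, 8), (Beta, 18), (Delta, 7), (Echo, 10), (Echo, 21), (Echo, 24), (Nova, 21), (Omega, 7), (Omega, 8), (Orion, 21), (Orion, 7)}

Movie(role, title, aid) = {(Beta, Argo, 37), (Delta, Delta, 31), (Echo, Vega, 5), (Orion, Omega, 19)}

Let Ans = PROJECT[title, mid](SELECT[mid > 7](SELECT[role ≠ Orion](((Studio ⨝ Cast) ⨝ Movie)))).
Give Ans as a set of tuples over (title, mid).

{(Vega, 21)}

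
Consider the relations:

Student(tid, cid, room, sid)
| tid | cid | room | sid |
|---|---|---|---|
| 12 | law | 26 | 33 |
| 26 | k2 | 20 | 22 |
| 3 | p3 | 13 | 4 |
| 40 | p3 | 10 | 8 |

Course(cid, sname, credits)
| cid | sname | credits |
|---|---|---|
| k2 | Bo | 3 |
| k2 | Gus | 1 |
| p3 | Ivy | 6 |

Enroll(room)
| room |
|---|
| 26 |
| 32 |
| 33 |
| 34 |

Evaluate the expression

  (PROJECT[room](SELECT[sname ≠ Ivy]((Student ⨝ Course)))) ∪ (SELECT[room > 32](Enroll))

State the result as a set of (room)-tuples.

Student ⋈ Course (natural join on cid): {(26, k2, 20, 22, Bo, 3), (26, k2, 20, 22, Gus, 1), (3, p3, 13, 4, Ivy, 6), (40, p3, 10, 8, Ivy, 6)}
Filtering on sname ≠ Ivy leaves {(26, k2, 20, 22, Bo, 3), (26, k2, 20, 22, Gus, 1)}.
Keep only column(s) room (1 duplicate(s) eliminated): {20}
Filtering on room > 32 leaves {33, 34}.
Union: {20} with {33, 34} → {20, 33, 34}

{20, 33, 34}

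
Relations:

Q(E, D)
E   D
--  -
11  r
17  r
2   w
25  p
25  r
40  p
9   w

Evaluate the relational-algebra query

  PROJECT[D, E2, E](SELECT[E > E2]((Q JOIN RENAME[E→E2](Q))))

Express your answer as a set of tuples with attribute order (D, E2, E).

{(p, 25, 40), (r, 11, 17), (r, 11, 25), (r, 17, 25), (w, 2, 9)}

ρ[E→E2]: schema becomes (E2, D); tuples unchanged.
Joining Q and RENAME[E→E2](Q) on D yields {(11, r, 11), (11, r, 17), (11, r, 25), (17, r, 11), (17, r, 17), (17, r, 25), (2, w, 2), (2, w, 9), (25, p, 25), (25, p, 40), (25, r, 11), (25, r, 17), (25, r, 25), (40, p, 25), (40, p, 40), (9, w, 2), (9, w, 9)}.
Filtering on E > E2 leaves {(17, r, 11), (25, r, 11), (25, r, 17), (40, p, 25), (9, w, 2)}.
Projecting to D, E2, E: {(p, 25, 40), (r, 11, 17), (r, 11, 25), (r, 17, 25), (w, 2, 9)}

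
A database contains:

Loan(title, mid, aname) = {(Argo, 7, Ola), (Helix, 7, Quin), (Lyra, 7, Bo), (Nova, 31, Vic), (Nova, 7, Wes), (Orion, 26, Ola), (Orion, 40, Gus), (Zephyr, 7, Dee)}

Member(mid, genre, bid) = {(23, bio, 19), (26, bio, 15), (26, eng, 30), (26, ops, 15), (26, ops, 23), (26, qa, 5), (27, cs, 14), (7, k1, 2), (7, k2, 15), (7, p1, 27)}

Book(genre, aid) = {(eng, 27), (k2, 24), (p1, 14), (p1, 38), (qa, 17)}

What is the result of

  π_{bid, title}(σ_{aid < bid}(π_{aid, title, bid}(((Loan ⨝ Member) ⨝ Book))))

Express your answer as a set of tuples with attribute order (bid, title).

Joining Loan and Member on mid yields {(Argo, 7, Ola, k1, 2), (Argo, 7, Ola, k2, 15), (Argo, 7, Ola, p1, 27), (Helix, 7, Quin, k1, 2), (Helix, 7, Quin, k2, 15), (Helix, 7, Quin, p1, 27), (Lyra, 7, Bo, k1, 2), (Lyra, 7, Bo, k2, 15), (Lyra, 7, Bo, p1, 27), (Nova, 7, Wes, k1, 2), (Nova, 7, Wes, k2, 15), (Nova, 7, Wes, p1, 27), (Orion, 26, Ola, bio, 15), (Orion, 26, Ola, eng, 30), (Orion, 26, Ola, ops, 15), (Orion, 26, Ola, ops, 23), (Orion, 26, Ola, qa, 5), (Zephyr, 7, Dee, k1, 2), (Zephyr, 7, Dee, k2, 15), (Zephyr, 7, Dee, p1, 27)}.
Joining (Loan ⨝ Member) and Book on genre yields {(Argo, 7, Ola, k2, 15, 24), (Argo, 7, Ola, p1, 27, 14), (Argo, 7, Ola, p1, 27, 38), (Helix, 7, Quin, k2, 15, 24), (Helix, 7, Quin, p1, 27, 14), (Helix, 7, Quin, p1, 27, 38), (Lyra, 7, Bo, k2, 15, 24), (Lyra, 7, Bo, p1, 27, 14), (Lyra, 7, Bo, p1, 27, 38), (Nova, 7, Wes, k2, 15, 24), (Nova, 7, Wes, p1, 27, 14), (Nova, 7, Wes, p1, 27, 38), (Orion, 26, Ola, eng, 30, 27), (Orion, 26, Ola, qa, 5, 17), (Zephyr, 7, Dee, k2, 15, 24), (Zephyr, 7, Dee, p1, 27, 14), (Zephyr, 7, Dee, p1, 27, 38)}.
Projecting to aid, title, bid: {(14, Argo, 27), (14, Helix, 27), (14, Lyra, 27), (14, Nova, 27), (14, Zephyr, 27), (17, Orion, 5), (24, Argo, 15), (24, Helix, 15), (24, Lyra, 15), (24, Nova, 15), (24, Zephyr, 15), (27, Orion, 30), (38, Argo, 27), (38, Helix, 27), (38, Lyra, 27), (38, Nova, 27), (38, Zephyr, 27)}
σ[aid < bid]: keep tuples satisfying aid < bid → {(14, Argo, 27), (14, Helix, 27), (14, Lyra, 27), (14, Nova, 27), (14, Zephyr, 27), (27, Orion, 30)}
Projecting to bid, title: {(27, Argo), (27, Helix), (27, Lyra), (27, Nova), (27, Zephyr), (30, Orion)}

{(27, Argo), (27, Helix), (27, Lyra), (27, Nova), (27, Zephyr), (30, Orion)}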